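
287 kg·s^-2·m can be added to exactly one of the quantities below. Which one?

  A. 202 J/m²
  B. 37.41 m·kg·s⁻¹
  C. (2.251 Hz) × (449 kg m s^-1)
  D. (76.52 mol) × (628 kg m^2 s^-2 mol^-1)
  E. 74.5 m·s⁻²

C.

Reference: kg·m·s⁻².
Each option:
  A. J·m⁻² = N·m·m⁻² = kg·s⁻²
  B. kg·m·s⁻¹
  C. [s⁻¹] · [kg·m·s⁻¹] = kg·m·s⁻²  ← same
  D. [mol] · [kg·m²·s⁻²·mol⁻¹] = kg·m²·s⁻²
  E. m·s⁻²
Only C. matches kg·m·s⁻².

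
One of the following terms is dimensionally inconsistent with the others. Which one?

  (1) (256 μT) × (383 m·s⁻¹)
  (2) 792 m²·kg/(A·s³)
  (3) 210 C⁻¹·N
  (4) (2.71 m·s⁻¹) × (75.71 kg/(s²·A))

(2)

In SI base units:
  (1) [kg·s⁻²·A⁻¹] · [m·s⁻¹] = kg·m·s⁻³·A⁻¹
  (2) kg·m²·s⁻³·A⁻¹
  (3) N·C⁻¹ = kg·m·s⁻²·(s·A)⁻¹ = kg·m·s⁻³·A⁻¹
  (4) [m·s⁻¹] · [kg·s⁻²·A⁻¹] = kg·m·s⁻³·A⁻¹
All reduce to kg·m·s⁻³·A⁻¹ except (2), which is kg·m²·s⁻³·A⁻¹.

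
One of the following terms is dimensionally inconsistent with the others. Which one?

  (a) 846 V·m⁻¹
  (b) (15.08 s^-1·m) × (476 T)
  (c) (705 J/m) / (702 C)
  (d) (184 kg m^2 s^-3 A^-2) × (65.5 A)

(d)

Reduce each to base SI dimensions:
  (a) V·m⁻¹ = J·C⁻¹·m⁻¹ = kg·m·s⁻³·A⁻¹
  (b) [m·s⁻¹] · [kg·s⁻²·A⁻¹] = kg·m·s⁻³·A⁻¹
  (c) [kg·m·s⁻²] / [s·A] = kg·m·s⁻³·A⁻¹
  (d) [kg·m²·s⁻³·A⁻²] · [A] = kg·m²·s⁻³·A⁻¹
All reduce to kg·m·s⁻³·A⁻¹ except (d), which is kg·m²·s⁻³·A⁻¹.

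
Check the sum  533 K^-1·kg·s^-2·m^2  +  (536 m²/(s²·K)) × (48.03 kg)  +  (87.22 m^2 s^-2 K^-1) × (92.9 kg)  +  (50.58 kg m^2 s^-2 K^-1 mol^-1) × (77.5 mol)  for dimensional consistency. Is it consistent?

Expand each in SI base units:
  533 K^-1·kg·s^-2·m^2:  kg·m²·s⁻²·K⁻¹
  (536 m²/(s²·K)) × (48.03 kg):  [m²·s⁻²·K⁻¹] · [kg] = kg·m²·s⁻²·K⁻¹
  (87.22 m^2 s^-2 K^-1) × (92.9 kg):  [m²·s⁻²·K⁻¹] · [kg] = kg·m²·s⁻²·K⁻¹
  (50.58 kg m^2 s^-2 K^-1 mol^-1) × (77.5 mol):  [kg·m²·s⁻²·K⁻¹·mol⁻¹] · [mol] = kg·m²·s⁻²·K⁻¹
Every term reduces to kg·m²·s⁻²·K⁻¹.

Yes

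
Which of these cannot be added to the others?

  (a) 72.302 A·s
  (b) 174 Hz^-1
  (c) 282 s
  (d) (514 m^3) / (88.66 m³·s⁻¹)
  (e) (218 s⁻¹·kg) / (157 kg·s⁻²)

(a)

Work out the base dimensions of each:
  (a) A·s = s·A
  (b) Hz⁻¹ = (s⁻¹)⁻¹ = s
  (c) s
  (d) [m³] / [m³·s⁻¹] = s
  (e) [kg·s⁻¹] / [kg·s⁻²] = s
All reduce to s except (a), which is s·A.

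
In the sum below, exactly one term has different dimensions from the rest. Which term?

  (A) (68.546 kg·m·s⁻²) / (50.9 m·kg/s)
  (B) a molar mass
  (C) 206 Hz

Work out the base dimensions of each:
  (A) [kg·m·s⁻²] / [kg·m·s⁻¹] = s⁻¹
  (B) [molar mass] = kg·mol⁻¹
  (C) Hz = s⁻¹
All reduce to s⁻¹ except (B), which is kg·mol⁻¹.

(B)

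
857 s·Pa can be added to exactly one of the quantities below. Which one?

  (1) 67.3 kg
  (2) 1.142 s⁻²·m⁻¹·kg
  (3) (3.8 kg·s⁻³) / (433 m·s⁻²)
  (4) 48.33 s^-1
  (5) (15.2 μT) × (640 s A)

(3)

Reference: Pa·s = N·m⁻²·s = kg·m⁻¹·s⁻¹.
Each option:
  (1) kg
  (2) kg·m⁻¹·s⁻²
  (3) [kg·s⁻³] / [m·s⁻²] = kg·m⁻¹·s⁻¹  ← same
  (4) s⁻¹
  (5) [kg·s⁻²·A⁻¹] · [s·A] = kg·s⁻¹
Only (3) matches kg·m⁻¹·s⁻¹.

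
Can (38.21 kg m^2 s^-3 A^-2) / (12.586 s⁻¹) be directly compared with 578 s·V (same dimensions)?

Dimensions:
  (38.21 kg m^2 s^-3 A^-2) / (12.586 s⁻¹):  [kg·m²·s⁻³·A⁻²] / [s⁻¹] = kg·m²·s⁻²·A⁻²
  578 s·V:  V·s = J·C⁻¹·s = kg·m²·s⁻²·A⁻¹
kg·m²·s⁻²·A⁻² ≠ kg·m²·s⁻²·A⁻¹, so they cannot be added.

No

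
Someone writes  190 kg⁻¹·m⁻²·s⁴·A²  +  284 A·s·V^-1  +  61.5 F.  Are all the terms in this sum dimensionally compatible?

Yes

Dimensions:
  190 kg⁻¹·m⁻²·s⁴·A²:  kg⁻¹·m⁻²·s⁴·A²
  284 A·s·V^-1:  A·s·V⁻¹ = A·s·(J·C⁻¹)⁻¹ = kg⁻¹·m⁻²·s⁴·A²
  61.5 F:  F = C·V⁻¹ = kg⁻¹·m⁻²·s⁴·A²
Every term reduces to kg⁻¹·m⁻²·s⁴·A².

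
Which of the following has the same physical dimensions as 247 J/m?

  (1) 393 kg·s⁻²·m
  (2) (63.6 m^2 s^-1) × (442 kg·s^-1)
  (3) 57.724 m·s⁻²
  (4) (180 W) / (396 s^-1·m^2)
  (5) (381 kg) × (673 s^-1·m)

Reference: J·m⁻¹ = N·m·m⁻¹ = kg·m·s⁻².
Each option:
  (1) kg·m·s⁻²  ← same
  (2) [m²·s⁻¹] · [kg·s⁻¹] = kg·m²·s⁻²
  (3) m·s⁻²
  (4) [kg·m²·s⁻³] / [m²·s⁻¹] = kg·s⁻²
  (5) [kg] · [m·s⁻¹] = kg·m·s⁻¹
Only (1) matches kg·m·s⁻².

(1)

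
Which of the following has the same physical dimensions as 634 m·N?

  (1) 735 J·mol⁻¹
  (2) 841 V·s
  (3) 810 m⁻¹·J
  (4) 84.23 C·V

Reference: N·m = kg·m·s⁻²·m = kg·m²·s⁻².
Each option:
  (1) J·mol⁻¹ = N·m·mol⁻¹ = kg·m²·s⁻²·mol⁻¹
  (2) V·s = J·C⁻¹·s = kg·m²·s⁻²·A⁻¹
  (3) J·m⁻¹ = N·m·m⁻¹ = kg·m·s⁻²
  (4) C·V = s·A·J·C⁻¹ = kg·m²·s⁻²  ← same
Only (4) matches kg·m²·s⁻².

(4)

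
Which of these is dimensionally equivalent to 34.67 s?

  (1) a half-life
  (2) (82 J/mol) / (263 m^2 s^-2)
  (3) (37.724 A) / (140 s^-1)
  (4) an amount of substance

Reference: s.
Each option:
  (1) [half-life] = s  ← same
  (2) [kg·m²·s⁻²·mol⁻¹] / [m²·s⁻²] = kg·mol⁻¹
  (3) [A] / [s⁻¹] = s·A
  (4) [amount of substance] = mol
Only (1) matches s.

(1)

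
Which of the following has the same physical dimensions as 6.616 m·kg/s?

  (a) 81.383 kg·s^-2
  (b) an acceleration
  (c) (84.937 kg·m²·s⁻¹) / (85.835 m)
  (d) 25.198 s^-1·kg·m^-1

Reference: kg·m·s⁻¹.
Each option:
  (a) kg·s⁻²
  (b) [acceleration] = m·s⁻²
  (c) [kg·m²·s⁻¹] / [m] = kg·m·s⁻¹  ← same
  (d) kg·m⁻¹·s⁻¹
Only (c) matches kg·m·s⁻¹.

(c)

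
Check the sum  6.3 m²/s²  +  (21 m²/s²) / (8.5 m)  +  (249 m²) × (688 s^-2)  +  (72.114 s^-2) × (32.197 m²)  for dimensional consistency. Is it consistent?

No

Work out the base dimensions of each:
  6.3 m²/s²:  m²·s⁻²
  (21 m²/s²) / (8.5 m):  [m²·s⁻²] / [m] = m·s⁻²
  (249 m²) × (688 s^-2):  [m²] · [s⁻²] = m²·s⁻²
  (72.114 s^-2) × (32.197 m²):  [s⁻²] · [m²] = m²·s⁻²
The terms do not share a single dimension (m²·s⁻² vs m·s⁻²).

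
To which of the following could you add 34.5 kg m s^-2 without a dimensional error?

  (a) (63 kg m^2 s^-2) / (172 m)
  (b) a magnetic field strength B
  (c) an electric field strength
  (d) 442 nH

Reference: kg·m·s⁻².
Each option:
  (a) [kg·m²·s⁻²] / [m] = kg·m·s⁻²  ← same
  (b) [magnetic field strength B] = kg·s⁻²·A⁻¹
  (c) [electric field strength] = kg·m·s⁻³·A⁻¹
  (d) H = V·s·A⁻¹ = kg·m²·s⁻²·A⁻²
Only (a) matches kg·m·s⁻².

(a)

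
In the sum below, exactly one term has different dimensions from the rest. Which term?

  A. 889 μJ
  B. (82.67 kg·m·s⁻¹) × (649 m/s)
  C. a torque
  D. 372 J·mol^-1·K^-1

D.

Work out the base dimensions of each:
  A. J = N·m = kg·m²·s⁻²
  B. [kg·m·s⁻¹] · [m·s⁻¹] = kg·m²·s⁻²
  C. [torque] = kg·m²·s⁻²
  D. J·mol⁻¹·K⁻¹ = N·m·mol⁻¹·K⁻¹ = kg·m²·s⁻²·K⁻¹·mol⁻¹
All reduce to kg·m²·s⁻² except D., which is kg·m²·s⁻²·K⁻¹·mol⁻¹.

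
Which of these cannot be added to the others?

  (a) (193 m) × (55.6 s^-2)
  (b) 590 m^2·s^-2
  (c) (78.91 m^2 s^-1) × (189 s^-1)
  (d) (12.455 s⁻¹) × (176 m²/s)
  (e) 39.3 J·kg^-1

Reduce each to base SI dimensions:
  (a) [m] · [s⁻²] = m·s⁻²
  (b) m²·s⁻²
  (c) [m²·s⁻¹] · [s⁻¹] = m²·s⁻²
  (d) [s⁻¹] · [m²·s⁻¹] = m²·s⁻²
  (e) J·kg⁻¹ = N·m·kg⁻¹ = m²·s⁻²
All reduce to m²·s⁻² except (a), which is m·s⁻².

(a)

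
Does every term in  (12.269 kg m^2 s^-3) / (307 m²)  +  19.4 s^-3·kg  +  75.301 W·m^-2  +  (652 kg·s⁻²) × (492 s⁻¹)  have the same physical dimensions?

Expand each in SI base units:
  (12.269 kg m^2 s^-3) / (307 m²):  [kg·m²·s⁻³] / [m²] = kg·s⁻³
  19.4 s^-3·kg:  kg·s⁻³
  75.301 W·m^-2:  W·m⁻² = J·s⁻¹·m⁻² = kg·s⁻³
  (652 kg·s⁻²) × (492 s⁻¹):  [kg·s⁻²] · [s⁻¹] = kg·s⁻³
Every term reduces to kg·s⁻³.

Yes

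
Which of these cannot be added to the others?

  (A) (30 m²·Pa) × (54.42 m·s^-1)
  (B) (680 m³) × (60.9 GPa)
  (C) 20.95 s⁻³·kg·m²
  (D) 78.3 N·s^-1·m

(B)

Dimensions:
  (A) [kg·m·s⁻²] · [m·s⁻¹] = kg·m²·s⁻³
  (B) [m³] · [kg·m⁻¹·s⁻²] = kg·m²·s⁻²
  (C) kg·m²·s⁻³
  (D) N·m·s⁻¹ = kg·m·s⁻²·m·s⁻¹ = kg·m²·s⁻³
All reduce to kg·m²·s⁻³ except (B), which is kg·m²·s⁻².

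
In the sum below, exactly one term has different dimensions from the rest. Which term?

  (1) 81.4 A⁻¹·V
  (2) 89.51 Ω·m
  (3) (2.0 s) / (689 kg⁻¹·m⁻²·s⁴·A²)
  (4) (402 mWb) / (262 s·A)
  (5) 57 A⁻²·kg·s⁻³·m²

(2)

Work out the base dimensions of each:
  (1) V·A⁻¹ = J·C⁻¹·A⁻¹ = kg·m²·s⁻³·A⁻²
  (2) Ω·m = V·A⁻¹·m = kg·m³·s⁻³·A⁻²
  (3) [s] / [kg⁻¹·m⁻²·s⁴·A²] = kg·m²·s⁻³·A⁻²
  (4) [kg·m²·s⁻²·A⁻¹] / [s·A] = kg·m²·s⁻³·A⁻²
  (5) kg·m²·s⁻³·A⁻²
All reduce to kg·m²·s⁻³·A⁻² except (2), which is kg·m³·s⁻³·A⁻².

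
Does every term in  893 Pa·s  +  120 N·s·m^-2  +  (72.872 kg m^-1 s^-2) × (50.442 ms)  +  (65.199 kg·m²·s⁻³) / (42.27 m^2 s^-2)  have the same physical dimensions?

No

Expand each in SI base units:
  893 Pa·s:  Pa·s = N·m⁻²·s = kg·m⁻¹·s⁻¹
  120 N·s·m^-2:  N·s·m⁻² = kg·m·s⁻²·s·m⁻² = kg·m⁻¹·s⁻¹
  (72.872 kg m^-1 s^-2) × (50.442 ms):  [kg·m⁻¹·s⁻²] · [s] = kg·m⁻¹·s⁻¹
  (65.199 kg·m²·s⁻³) / (42.27 m^2 s^-2):  [kg·m²·s⁻³] / [m²·s⁻²] = kg·s⁻¹
The terms do not share a single dimension (kg·m⁻¹·s⁻¹ vs kg·s⁻¹).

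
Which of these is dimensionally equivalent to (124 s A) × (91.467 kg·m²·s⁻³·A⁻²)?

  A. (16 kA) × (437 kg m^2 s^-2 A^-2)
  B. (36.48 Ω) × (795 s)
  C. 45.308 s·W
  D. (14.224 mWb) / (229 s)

A.

Reference: [s·A] · [kg·m²·s⁻³·A⁻²] = kg·m²·s⁻²·A⁻¹.
Each option:
  A. [A] · [kg·m²·s⁻²·A⁻²] = kg·m²·s⁻²·A⁻¹  ← same
  B. [kg·m²·s⁻³·A⁻²] · [s] = kg·m²·s⁻²·A⁻²
  C. W·s = J·s⁻¹·s = kg·m²·s⁻²
  D. [kg·m²·s⁻²·A⁻¹] / [s] = kg·m²·s⁻³·A⁻¹
Only A. matches kg·m²·s⁻²·A⁻¹.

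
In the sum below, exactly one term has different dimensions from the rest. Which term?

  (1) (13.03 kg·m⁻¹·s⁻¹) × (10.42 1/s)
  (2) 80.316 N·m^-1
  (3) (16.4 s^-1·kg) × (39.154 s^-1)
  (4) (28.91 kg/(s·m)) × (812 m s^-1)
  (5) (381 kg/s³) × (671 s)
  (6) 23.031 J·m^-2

Dimensions:
  (1) [kg·m⁻¹·s⁻¹] · [s⁻¹] = kg·m⁻¹·s⁻²
  (2) N·m⁻¹ = kg·m·s⁻²·m⁻¹ = kg·s⁻²
  (3) [kg·s⁻¹] · [s⁻¹] = kg·s⁻²
  (4) [kg·m⁻¹·s⁻¹] · [m·s⁻¹] = kg·s⁻²
  (5) [kg·s⁻³] · [s] = kg·s⁻²
  (6) J·m⁻² = N·m·m⁻² = kg·s⁻²
All reduce to kg·s⁻² except (1), which is kg·m⁻¹·s⁻².

(1)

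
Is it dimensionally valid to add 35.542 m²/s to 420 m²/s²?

No

In SI base units:
  35.542 m²/s:  m²·s⁻¹
  420 m²/s²:  m²·s⁻²
m²·s⁻¹ ≠ m²·s⁻², so they cannot be added.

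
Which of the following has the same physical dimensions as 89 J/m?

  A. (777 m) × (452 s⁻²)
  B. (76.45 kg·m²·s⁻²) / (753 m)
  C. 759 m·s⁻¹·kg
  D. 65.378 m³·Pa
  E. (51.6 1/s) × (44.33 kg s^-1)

Reference: J·m⁻¹ = N·m·m⁻¹ = kg·m·s⁻².
Each option:
  A. [m] · [s⁻²] = m·s⁻²
  B. [kg·m²·s⁻²] / [m] = kg·m·s⁻²  ← same
  C. kg·m·s⁻¹
  D. Pa·m³ = N·m⁻²·m³ = kg·m²·s⁻²
  E. [s⁻¹] · [kg·s⁻¹] = kg·s⁻²
Only B. matches kg·m·s⁻².

B.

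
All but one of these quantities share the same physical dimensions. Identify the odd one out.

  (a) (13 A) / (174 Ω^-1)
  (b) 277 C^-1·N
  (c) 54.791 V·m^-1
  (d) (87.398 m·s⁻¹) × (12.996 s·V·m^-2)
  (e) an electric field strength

(a)

In SI base units:
  (a) [A] / [kg⁻¹·m⁻²·s³·A²] = kg·m²·s⁻³·A⁻¹
  (b) N·C⁻¹ = kg·m·s⁻²·(s·A)⁻¹ = kg·m·s⁻³·A⁻¹
  (c) V·m⁻¹ = J·C⁻¹·m⁻¹ = kg·m·s⁻³·A⁻¹
  (d) [m·s⁻¹] · [kg·s⁻²·A⁻¹] = kg·m·s⁻³·A⁻¹
  (e) [electric field strength] = kg·m·s⁻³·A⁻¹
All reduce to kg·m·s⁻³·A⁻¹ except (a), which is kg·m²·s⁻³·A⁻¹.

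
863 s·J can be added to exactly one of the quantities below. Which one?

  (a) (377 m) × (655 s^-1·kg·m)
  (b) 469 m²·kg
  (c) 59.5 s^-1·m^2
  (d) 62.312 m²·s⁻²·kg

Reference: J·s = N·m·s = kg·m²·s⁻¹.
Each option:
  (a) [m] · [kg·m·s⁻¹] = kg·m²·s⁻¹  ← same
  (b) kg·m²
  (c) m²·s⁻¹
  (d) kg·m²·s⁻²
Only (a) matches kg·m²·s⁻¹.

(a)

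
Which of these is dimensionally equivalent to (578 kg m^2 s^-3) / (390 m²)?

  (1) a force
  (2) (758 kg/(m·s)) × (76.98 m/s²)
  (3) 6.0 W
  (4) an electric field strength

(2)

Reference: [kg·m²·s⁻³] / [m²] = kg·s⁻³.
Each option:
  (1) [force] = kg·m·s⁻²
  (2) [kg·m⁻¹·s⁻¹] · [m·s⁻²] = kg·s⁻³  ← same
  (3) W = J·s⁻¹ = kg·m²·s⁻³
  (4) [electric field strength] = kg·m·s⁻³·A⁻¹
Only (2) matches kg·s⁻³.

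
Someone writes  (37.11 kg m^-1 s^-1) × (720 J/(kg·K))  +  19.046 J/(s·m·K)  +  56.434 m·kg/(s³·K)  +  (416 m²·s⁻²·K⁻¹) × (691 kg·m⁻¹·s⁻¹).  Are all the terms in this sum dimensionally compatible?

Expand each in SI base units:
  (37.11 kg m^-1 s^-1) × (720 J/(kg·K)):  [kg·m⁻¹·s⁻¹] · [m²·s⁻²·K⁻¹] = kg·m·s⁻³·K⁻¹
  19.046 J/(s·m·K):  J·s⁻¹·m⁻¹·K⁻¹ = N·m·s⁻¹·m⁻¹·K⁻¹ = kg·m·s⁻³·K⁻¹
  56.434 m·kg/(s³·K):  kg·m·s⁻³·K⁻¹
  (416 m²·s⁻²·K⁻¹) × (691 kg·m⁻¹·s⁻¹):  [m²·s⁻²·K⁻¹] · [kg·m⁻¹·s⁻¹] = kg·m·s⁻³·K⁻¹
Every term reduces to kg·m·s⁻³·K⁻¹.

Yes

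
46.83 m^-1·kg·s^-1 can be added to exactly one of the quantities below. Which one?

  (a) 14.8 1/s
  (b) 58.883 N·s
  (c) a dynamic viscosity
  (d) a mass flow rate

(c)

Reference: kg·m⁻¹·s⁻¹.
Each option:
  (a) s⁻¹
  (b) N·s = kg·m·s⁻²·s = kg·m·s⁻¹
  (c) [dynamic viscosity] = kg·m⁻¹·s⁻¹  ← same
  (d) [mass flow rate] = kg·s⁻¹
Only (c) matches kg·m⁻¹·s⁻¹.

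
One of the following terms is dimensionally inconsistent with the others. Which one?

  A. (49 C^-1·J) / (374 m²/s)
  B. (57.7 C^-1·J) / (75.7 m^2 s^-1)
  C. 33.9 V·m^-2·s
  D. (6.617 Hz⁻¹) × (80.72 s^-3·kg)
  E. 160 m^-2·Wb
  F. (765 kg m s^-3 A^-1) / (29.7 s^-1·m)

D.

Reduce each to base SI dimensions:
  A. [kg·m²·s⁻³·A⁻¹] / [m²·s⁻¹] = kg·s⁻²·A⁻¹
  B. [kg·m²·s⁻³·A⁻¹] / [m²·s⁻¹] = kg·s⁻²·A⁻¹
  C. V·s·m⁻² = J·C⁻¹·s·m⁻² = kg·s⁻²·A⁻¹
  D. [s] · [kg·s⁻³] = kg·s⁻²
  E. Wb·m⁻² = V·s·m⁻² = kg·s⁻²·A⁻¹
  F. [kg·m·s⁻³·A⁻¹] / [m·s⁻¹] = kg·s⁻²·A⁻¹
All reduce to kg·s⁻²·A⁻¹ except D., which is kg·s⁻².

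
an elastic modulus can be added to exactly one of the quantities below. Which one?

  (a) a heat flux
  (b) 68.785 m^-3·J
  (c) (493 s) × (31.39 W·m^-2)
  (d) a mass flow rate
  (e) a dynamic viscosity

(b)

Reference: [elastic modulus] = kg·m⁻¹·s⁻².
Each option:
  (a) [heat flux] = kg·s⁻³
  (b) J·m⁻³ = N·m·m⁻³ = kg·m⁻¹·s⁻²  ← same
  (c) [s] · [kg·s⁻³] = kg·s⁻²
  (d) [mass flow rate] = kg·s⁻¹
  (e) [dynamic viscosity] = kg·m⁻¹·s⁻¹
Only (b) matches kg·m⁻¹·s⁻².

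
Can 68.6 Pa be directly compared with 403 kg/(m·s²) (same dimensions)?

Reduce each to base SI dimensions:
  68.6 Pa:  Pa = N·m⁻² = kg·m⁻¹·s⁻²
  403 kg/(m·s²):  kg·m⁻¹·s⁻²
Both are kg·m⁻¹·s⁻², so they have the same dimensions and can be added.

Yes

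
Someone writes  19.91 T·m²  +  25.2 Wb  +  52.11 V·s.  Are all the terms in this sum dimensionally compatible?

Yes

Expand each in SI base units:
  19.91 T·m²:  T·m² = Wb·m⁻²·m² = kg·m²·s⁻²·A⁻¹
  25.2 Wb:  Wb = V·s = kg·m²·s⁻²·A⁻¹
  52.11 V·s:  V·s = J·C⁻¹·s = kg·m²·s⁻²·A⁻¹
Every term reduces to kg·m²·s⁻²·A⁻¹.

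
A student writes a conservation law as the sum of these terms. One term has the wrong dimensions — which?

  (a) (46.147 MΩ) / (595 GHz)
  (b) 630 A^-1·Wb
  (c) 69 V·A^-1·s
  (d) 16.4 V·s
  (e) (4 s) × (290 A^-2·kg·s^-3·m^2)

Dimensions:
  (a) [kg·m²·s⁻³·A⁻²] / [s⁻¹] = kg·m²·s⁻²·A⁻²
  (b) Wb·A⁻¹ = V·s·A⁻¹ = kg·m²·s⁻²·A⁻²
  (c) V·s·A⁻¹ = J·C⁻¹·s·A⁻¹ = kg·m²·s⁻²·A⁻²
  (d) V·s = J·C⁻¹·s = kg·m²·s⁻²·A⁻¹
  (e) [s] · [kg·m²·s⁻³·A⁻²] = kg·m²·s⁻²·A⁻²
All reduce to kg·m²·s⁻²·A⁻² except (d), which is kg·m²·s⁻²·A⁻¹.

(d)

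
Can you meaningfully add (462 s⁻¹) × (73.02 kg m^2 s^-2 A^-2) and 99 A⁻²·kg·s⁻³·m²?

Yes

In SI base units:
  (462 s⁻¹) × (73.02 kg m^2 s^-2 A^-2):  [s⁻¹] · [kg·m²·s⁻²·A⁻²] = kg·m²·s⁻³·A⁻²
  99 A⁻²·kg·s⁻³·m²:  kg·m²·s⁻³·A⁻²
Both are kg·m²·s⁻³·A⁻², so they have the same dimensions and can be added.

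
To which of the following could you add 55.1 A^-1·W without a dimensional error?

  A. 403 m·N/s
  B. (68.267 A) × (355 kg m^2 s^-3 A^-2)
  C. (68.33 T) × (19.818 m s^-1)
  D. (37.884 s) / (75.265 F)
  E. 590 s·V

Reference: W·A⁻¹ = J·s⁻¹·A⁻¹ = kg·m²·s⁻³·A⁻¹.
Each option:
  A. N·m·s⁻¹ = kg·m·s⁻²·m·s⁻¹ = kg·m²·s⁻³
  B. [A] · [kg·m²·s⁻³·A⁻²] = kg·m²·s⁻³·A⁻¹  ← same
  C. [kg·s⁻²·A⁻¹] · [m·s⁻¹] = kg·m·s⁻³·A⁻¹
  D. [s] / [kg⁻¹·m⁻²·s⁴·A²] = kg·m²·s⁻³·A⁻²
  E. V·s = J·C⁻¹·s = kg·m²·s⁻²·A⁻¹
Only B. matches kg·m²·s⁻³·A⁻¹.

B.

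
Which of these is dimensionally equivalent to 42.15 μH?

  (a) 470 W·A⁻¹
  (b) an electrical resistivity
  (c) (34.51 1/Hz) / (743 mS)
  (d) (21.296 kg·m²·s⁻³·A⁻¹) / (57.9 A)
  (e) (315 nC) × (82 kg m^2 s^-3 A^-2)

Reference: H = V·s·A⁻¹ = kg·m²·s⁻²·A⁻².
Each option:
  (a) W·A⁻¹ = J·s⁻¹·A⁻¹ = kg·m²·s⁻³·A⁻¹
  (b) [electrical resistivity] = kg·m³·s⁻³·A⁻²
  (c) [s] / [kg⁻¹·m⁻²·s³·A²] = kg·m²·s⁻²·A⁻²  ← same
  (d) [kg·m²·s⁻³·A⁻¹] / [A] = kg·m²·s⁻³·A⁻²
  (e) [s·A] · [kg·m²·s⁻³·A⁻²] = kg·m²·s⁻²·A⁻¹
Only (c) matches kg·m²·s⁻²·A⁻².

(c)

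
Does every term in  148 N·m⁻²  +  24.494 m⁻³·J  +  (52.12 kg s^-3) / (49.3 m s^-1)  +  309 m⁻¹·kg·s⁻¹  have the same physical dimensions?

No

Dimensions:
  148 N·m⁻²:  N·m⁻² = kg·m·s⁻²·m⁻² = kg·m⁻¹·s⁻²
  24.494 m⁻³·J:  J·m⁻³ = N·m·m⁻³ = kg·m⁻¹·s⁻²
  (52.12 kg s^-3) / (49.3 m s^-1):  [kg·s⁻³] / [m·s⁻¹] = kg·m⁻¹·s⁻²
  309 m⁻¹·kg·s⁻¹:  kg·m⁻¹·s⁻¹
The terms do not share a single dimension (kg·m⁻¹·s⁻² vs kg·m⁻¹·s⁻¹).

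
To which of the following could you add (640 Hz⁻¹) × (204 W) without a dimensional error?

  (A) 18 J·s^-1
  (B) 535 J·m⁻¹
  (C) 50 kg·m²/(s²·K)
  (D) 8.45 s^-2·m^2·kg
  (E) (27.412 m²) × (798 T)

(D)

Reference: [s] · [kg·m²·s⁻³] = kg·m²·s⁻².
Each option:
  (A) J·s⁻¹ = N·m·s⁻¹ = kg·m²·s⁻³
  (B) J·m⁻¹ = N·m·m⁻¹ = kg·m·s⁻²
  (C) kg·m²·s⁻²·K⁻¹
  (D) kg·m²·s⁻²  ← same
  (E) [m²] · [kg·s⁻²·A⁻¹] = kg·m²·s⁻²·A⁻¹
Only (D) matches kg·m²·s⁻².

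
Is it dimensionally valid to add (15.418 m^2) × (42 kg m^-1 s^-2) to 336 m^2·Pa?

Dimensions:
  (15.418 m^2) × (42 kg m^-1 s^-2):  [m²] · [kg·m⁻¹·s⁻²] = kg·m·s⁻²
  336 m^2·Pa:  Pa·m² = N·m⁻²·m² = kg·m·s⁻²
Both are kg·m·s⁻², so they have the same dimensions and can be added.

Yes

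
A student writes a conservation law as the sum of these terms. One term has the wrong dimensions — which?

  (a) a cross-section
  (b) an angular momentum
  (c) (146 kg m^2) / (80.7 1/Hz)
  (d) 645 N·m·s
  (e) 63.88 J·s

(a)

Reduce each to base SI dimensions:
  (a) [cross-section] = m²
  (b) [angular momentum] = kg·m²·s⁻¹
  (c) [kg·m²] / [s] = kg·m²·s⁻¹
  (d) N·m·s = kg·m·s⁻²·m·s = kg·m²·s⁻¹
  (e) J·s = N·m·s = kg·m²·s⁻¹
All reduce to kg·m²·s⁻¹ except (a), which is m².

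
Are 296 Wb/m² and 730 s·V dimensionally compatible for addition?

No

Expand each in SI base units:
  296 Wb/m²:  Wb·m⁻² = V·s·m⁻² = kg·s⁻²·A⁻¹
  730 s·V:  V·s = J·C⁻¹·s = kg·m²·s⁻²·A⁻¹
kg·s⁻²·A⁻¹ ≠ kg·m²·s⁻²·A⁻¹, so they cannot be added.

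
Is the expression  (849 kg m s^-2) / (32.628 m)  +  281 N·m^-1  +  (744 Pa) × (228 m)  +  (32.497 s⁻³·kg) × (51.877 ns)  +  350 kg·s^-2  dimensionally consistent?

Yes

Dimensions:
  (849 kg m s^-2) / (32.628 m):  [kg·m·s⁻²] / [m] = kg·s⁻²
  281 N·m^-1:  N·m⁻¹ = kg·m·s⁻²·m⁻¹ = kg·s⁻²
  (744 Pa) × (228 m):  [kg·m⁻¹·s⁻²] · [m] = kg·s⁻²
  (32.497 s⁻³·kg) × (51.877 ns):  [kg·s⁻³] · [s] = kg·s⁻²
  350 kg·s^-2:  kg·s⁻²
Every term reduces to kg·s⁻².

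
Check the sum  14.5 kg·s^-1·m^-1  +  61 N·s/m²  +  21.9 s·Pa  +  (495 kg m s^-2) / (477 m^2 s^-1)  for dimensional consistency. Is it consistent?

Dimensions:
  14.5 kg·s^-1·m^-1:  kg·m⁻¹·s⁻¹
  61 N·s/m²:  N·s·m⁻² = kg·m·s⁻²·s·m⁻² = kg·m⁻¹·s⁻¹
  21.9 s·Pa:  Pa·s = N·m⁻²·s = kg·m⁻¹·s⁻¹
  (495 kg m s^-2) / (477 m^2 s^-1):  [kg·m·s⁻²] / [m²·s⁻¹] = kg·m⁻¹·s⁻¹
Every term reduces to kg·m⁻¹·s⁻¹.

Yes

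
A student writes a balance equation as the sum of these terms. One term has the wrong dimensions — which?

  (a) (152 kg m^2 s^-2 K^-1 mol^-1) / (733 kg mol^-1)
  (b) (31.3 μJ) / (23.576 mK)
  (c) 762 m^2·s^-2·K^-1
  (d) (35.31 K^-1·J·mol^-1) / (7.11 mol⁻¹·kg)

Work out the base dimensions of each:
  (a) [kg·m²·s⁻²·K⁻¹·mol⁻¹] / [kg·mol⁻¹] = m²·s⁻²·K⁻¹
  (b) [kg·m²·s⁻²] / [K] = kg·m²·s⁻²·K⁻¹
  (c) m²·s⁻²·K⁻¹
  (d) [kg·m²·s⁻²·K⁻¹·mol⁻¹] / [kg·mol⁻¹] = m²·s⁻²·K⁻¹
All reduce to m²·s⁻²·K⁻¹ except (b), which is kg·m²·s⁻²·K⁻¹.

(b)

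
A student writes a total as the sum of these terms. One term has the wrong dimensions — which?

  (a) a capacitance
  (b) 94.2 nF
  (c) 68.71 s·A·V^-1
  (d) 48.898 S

(d)

Work out the base dimensions of each:
  (a) [capacitance] = kg⁻¹·m⁻²·s⁴·A²
  (b) F = C·V⁻¹ = kg⁻¹·m⁻²·s⁴·A²
  (c) A·s·V⁻¹ = A·s·(J·C⁻¹)⁻¹ = kg⁻¹·m⁻²·s⁴·A²
  (d) S = Ω⁻¹ = kg⁻¹·m⁻²·s³·A²
All reduce to kg⁻¹·m⁻²·s⁴·A² except (d), which is kg⁻¹·m⁻²·s³·A².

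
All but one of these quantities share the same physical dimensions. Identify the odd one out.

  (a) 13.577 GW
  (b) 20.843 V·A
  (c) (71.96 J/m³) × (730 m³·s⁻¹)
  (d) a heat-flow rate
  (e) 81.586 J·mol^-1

(e)

Reduce each to base SI dimensions:
  (a) W = J·s⁻¹ = kg·m²·s⁻³
  (b) V·A = J·C⁻¹·A = kg·m²·s⁻³
  (c) [kg·m⁻¹·s⁻²] · [m³·s⁻¹] = kg·m²·s⁻³
  (d) [heat-flow rate] = kg·m²·s⁻³
  (e) J·mol⁻¹ = N·m·mol⁻¹ = kg·m²·s⁻²·mol⁻¹
All reduce to kg·m²·s⁻³ except (e), which is kg·m²·s⁻²·mol⁻¹.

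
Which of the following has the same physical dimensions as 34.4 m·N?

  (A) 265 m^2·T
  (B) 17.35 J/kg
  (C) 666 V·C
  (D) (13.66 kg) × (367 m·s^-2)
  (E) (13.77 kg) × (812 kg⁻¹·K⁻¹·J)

Reference: N·m = kg·m·s⁻²·m = kg·m²·s⁻².
Each option:
  (A) T·m² = Wb·m⁻²·m² = kg·m²·s⁻²·A⁻¹
  (B) J·kg⁻¹ = N·m·kg⁻¹ = m²·s⁻²
  (C) C·V = s·A·J·C⁻¹ = kg·m²·s⁻²  ← same
  (D) [kg] · [m·s⁻²] = kg·m·s⁻²
  (E) [kg] · [m²·s⁻²·K⁻¹] = kg·m²·s⁻²·K⁻¹
Only (C) matches kg·m²·s⁻².

(C)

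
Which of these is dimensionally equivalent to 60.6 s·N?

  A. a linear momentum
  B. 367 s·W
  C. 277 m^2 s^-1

A.

Reference: N·s = kg·m·s⁻²·s = kg·m·s⁻¹.
Each option:
  A. [linear momentum] = kg·m·s⁻¹  ← same
  B. W·s = J·s⁻¹·s = kg·m²·s⁻²
  C. m²·s⁻¹
Only A. matches kg·m·s⁻¹.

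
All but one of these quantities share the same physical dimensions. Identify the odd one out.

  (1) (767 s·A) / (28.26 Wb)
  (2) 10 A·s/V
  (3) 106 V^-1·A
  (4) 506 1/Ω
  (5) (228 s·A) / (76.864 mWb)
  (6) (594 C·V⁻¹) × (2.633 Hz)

Expand each in SI base units:
  (1) [s·A] / [kg·m²·s⁻²·A⁻¹] = kg⁻¹·m⁻²·s³·A²
  (2) A·s·V⁻¹ = A·s·(J·C⁻¹)⁻¹ = kg⁻¹·m⁻²·s⁴·A²
  (3) A·V⁻¹ = A·(J·C⁻¹)⁻¹ = kg⁻¹·m⁻²·s³·A²
  (4) Ω⁻¹ = (V·A⁻¹)⁻¹ = kg⁻¹·m⁻²·s³·A²
  (5) [s·A] / [kg·m²·s⁻²·A⁻¹] = kg⁻¹·m⁻²·s³·A²
  (6) [kg⁻¹·m⁻²·s⁴·A²] · [s⁻¹] = kg⁻¹·m⁻²·s³·A²
All reduce to kg⁻¹·m⁻²·s³·A² except (2), which is kg⁻¹·m⁻²·s⁴·A².

(2)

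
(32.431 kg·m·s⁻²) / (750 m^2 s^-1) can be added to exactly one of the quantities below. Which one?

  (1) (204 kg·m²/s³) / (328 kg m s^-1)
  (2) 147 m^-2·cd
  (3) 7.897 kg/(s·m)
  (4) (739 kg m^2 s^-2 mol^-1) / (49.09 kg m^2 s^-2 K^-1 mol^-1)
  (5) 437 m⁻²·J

(3)

Reference: [kg·m·s⁻²] / [m²·s⁻¹] = kg·m⁻¹·s⁻¹.
Each option:
  (1) [kg·m²·s⁻³] / [kg·m·s⁻¹] = m·s⁻²
  (2) cd·m⁻² = m⁻²·cd
  (3) kg·m⁻¹·s⁻¹  ← same
  (4) [kg·m²·s⁻²·mol⁻¹] / [kg·m²·s⁻²·K⁻¹·mol⁻¹] = K
  (5) J·m⁻² = N·m·m⁻² = kg·s⁻²
Only (3) matches kg·m⁻¹·s⁻¹.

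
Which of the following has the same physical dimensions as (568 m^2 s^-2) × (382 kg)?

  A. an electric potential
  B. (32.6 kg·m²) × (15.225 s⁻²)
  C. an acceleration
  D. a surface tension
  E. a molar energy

Reference: [m²·s⁻²] · [kg] = kg·m²·s⁻².
Each option:
  A. [electric potential] = kg·m²·s⁻³·A⁻¹
  B. [kg·m²] · [s⁻²] = kg·m²·s⁻²  ← same
  C. [acceleration] = m·s⁻²
  D. [surface tension] = kg·s⁻²
  E. [molar energy] = kg·m²·s⁻²·mol⁻¹
Only B. matches kg·m²·s⁻².

B.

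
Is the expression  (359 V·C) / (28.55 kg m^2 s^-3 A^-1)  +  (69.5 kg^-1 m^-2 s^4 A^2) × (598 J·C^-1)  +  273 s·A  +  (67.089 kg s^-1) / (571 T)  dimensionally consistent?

In SI base units:
  (359 V·C) / (28.55 kg m^2 s^-3 A^-1):  [kg·m²·s⁻²] / [kg·m²·s⁻³·A⁻¹] = s·A
  (69.5 kg^-1 m^-2 s^4 A^2) × (598 J·C^-1):  [kg⁻¹·m⁻²·s⁴·A²] · [kg·m²·s⁻³·A⁻¹] = s·A
  273 s·A:  A·s = s·A
  (67.089 kg s^-1) / (571 T):  [kg·s⁻¹] / [kg·s⁻²·A⁻¹] = s·A
Every term reduces to s·A.

Yes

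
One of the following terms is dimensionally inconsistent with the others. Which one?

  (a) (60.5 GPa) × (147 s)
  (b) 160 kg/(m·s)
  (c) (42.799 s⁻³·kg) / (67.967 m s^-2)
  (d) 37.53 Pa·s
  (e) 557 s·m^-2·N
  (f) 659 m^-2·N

Dimensions:
  (a) [kg·m⁻¹·s⁻²] · [s] = kg·m⁻¹·s⁻¹
  (b) kg·m⁻¹·s⁻¹
  (c) [kg·s⁻³] / [m·s⁻²] = kg·m⁻¹·s⁻¹
  (d) Pa·s = N·m⁻²·s = kg·m⁻¹·s⁻¹
  (e) N·s·m⁻² = kg·m·s⁻²·s·m⁻² = kg·m⁻¹·s⁻¹
  (f) N·m⁻² = kg·m·s⁻²·m⁻² = kg·m⁻¹·s⁻²
All reduce to kg·m⁻¹·s⁻¹ except (f), which is kg·m⁻¹·s⁻².

(f)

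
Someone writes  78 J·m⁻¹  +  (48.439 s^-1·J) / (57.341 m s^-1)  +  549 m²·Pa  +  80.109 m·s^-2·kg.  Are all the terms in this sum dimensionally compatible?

Work out the base dimensions of each:
  78 J·m⁻¹:  J·m⁻¹ = N·m·m⁻¹ = kg·m·s⁻²
  (48.439 s^-1·J) / (57.341 m s^-1):  [kg·m²·s⁻³] / [m·s⁻¹] = kg·m·s⁻²
  549 m²·Pa:  Pa·m² = N·m⁻²·m² = kg·m·s⁻²
  80.109 m·s^-2·kg:  kg·m·s⁻²
Every term reduces to kg·m·s⁻².

Yes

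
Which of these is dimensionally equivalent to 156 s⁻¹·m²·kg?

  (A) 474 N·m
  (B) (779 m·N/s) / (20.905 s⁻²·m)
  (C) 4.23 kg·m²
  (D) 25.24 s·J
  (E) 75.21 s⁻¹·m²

(D)

Reference: kg·m²·s⁻¹.
Each option:
  (A) N·m = kg·m·s⁻²·m = kg·m²·s⁻²
  (B) [kg·m²·s⁻³] / [m·s⁻²] = kg·m·s⁻¹
  (C) kg·m²
  (D) J·s = N·m·s = kg·m²·s⁻¹  ← same
  (E) m²·s⁻¹
Only (D) matches kg·m²·s⁻¹.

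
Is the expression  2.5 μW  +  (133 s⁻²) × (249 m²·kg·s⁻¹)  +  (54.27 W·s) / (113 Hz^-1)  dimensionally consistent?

Expand each in SI base units:
  2.5 μW:  W = J·s⁻¹ = kg·m²·s⁻³
  (133 s⁻²) × (249 m²·kg·s⁻¹):  [s⁻²] · [kg·m²·s⁻¹] = kg·m²·s⁻³
  (54.27 W·s) / (113 Hz^-1):  [kg·m²·s⁻²] / [s] = kg·m²·s⁻³
Every term reduces to kg·m²·s⁻³.

Yes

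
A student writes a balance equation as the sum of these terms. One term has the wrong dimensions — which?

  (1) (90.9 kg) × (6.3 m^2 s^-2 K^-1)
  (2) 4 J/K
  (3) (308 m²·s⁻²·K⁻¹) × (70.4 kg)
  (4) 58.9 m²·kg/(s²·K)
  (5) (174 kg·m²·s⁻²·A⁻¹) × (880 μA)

(5)

Work out the base dimensions of each:
  (1) [kg] · [m²·s⁻²·K⁻¹] = kg·m²·s⁻²·K⁻¹
  (2) J·K⁻¹ = N·m·K⁻¹ = kg·m²·s⁻²·K⁻¹
  (3) [m²·s⁻²·K⁻¹] · [kg] = kg·m²·s⁻²·K⁻¹
  (4) kg·m²·s⁻²·K⁻¹
  (5) [kg·m²·s⁻²·A⁻¹] · [A] = kg·m²·s⁻²
All reduce to kg·m²·s⁻²·K⁻¹ except (5), which is kg·m²·s⁻².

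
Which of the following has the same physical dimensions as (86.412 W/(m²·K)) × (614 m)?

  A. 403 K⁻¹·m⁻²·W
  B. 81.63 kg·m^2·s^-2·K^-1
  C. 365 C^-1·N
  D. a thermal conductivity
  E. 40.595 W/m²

D.

Reference: [kg·s⁻³·K⁻¹] · [m] = kg·m·s⁻³·K⁻¹.
Each option:
  A. W·m⁻²·K⁻¹ = J·s⁻¹·m⁻²·K⁻¹ = kg·s⁻³·K⁻¹
  B. kg·m²·s⁻²·K⁻¹
  C. N·C⁻¹ = kg·m·s⁻²·(s·A)⁻¹ = kg·m·s⁻³·A⁻¹
  D. [thermal conductivity] = kg·m·s⁻³·K⁻¹  ← same
  E. W·m⁻² = J·s⁻¹·m⁻² = kg·s⁻³
Only D. matches kg·m·s⁻³·K⁻¹.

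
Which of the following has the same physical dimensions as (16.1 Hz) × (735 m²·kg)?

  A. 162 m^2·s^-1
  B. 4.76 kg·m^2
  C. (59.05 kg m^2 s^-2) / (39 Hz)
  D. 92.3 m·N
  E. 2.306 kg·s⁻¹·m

Reference: [s⁻¹] · [kg·m²] = kg·m²·s⁻¹.
Each option:
  A. m²·s⁻¹
  B. kg·m²
  C. [kg·m²·s⁻²] / [s⁻¹] = kg·m²·s⁻¹  ← same
  D. N·m = kg·m·s⁻²·m = kg·m²·s⁻²
  E. kg·m·s⁻¹
Only C. matches kg·m²·s⁻¹.

C.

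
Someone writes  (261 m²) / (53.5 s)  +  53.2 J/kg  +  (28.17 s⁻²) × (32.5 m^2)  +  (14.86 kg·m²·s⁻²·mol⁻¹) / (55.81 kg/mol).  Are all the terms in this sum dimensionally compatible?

Expand each in SI base units:
  (261 m²) / (53.5 s):  [m²] / [s] = m²·s⁻¹
  53.2 J/kg:  J·kg⁻¹ = N·m·kg⁻¹ = m²·s⁻²
  (28.17 s⁻²) × (32.5 m^2):  [s⁻²] · [m²] = m²·s⁻²
  (14.86 kg·m²·s⁻²·mol⁻¹) / (55.81 kg/mol):  [kg·m²·s⁻²·mol⁻¹] / [kg·mol⁻¹] = m²·s⁻²
The terms do not share a single dimension (m²·s⁻² vs m²·s⁻¹).

No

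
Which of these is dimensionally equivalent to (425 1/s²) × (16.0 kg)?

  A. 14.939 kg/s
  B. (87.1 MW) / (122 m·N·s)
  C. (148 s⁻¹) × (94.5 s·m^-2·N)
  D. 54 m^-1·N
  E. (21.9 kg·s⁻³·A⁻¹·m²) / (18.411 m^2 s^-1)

Reference: [s⁻²] · [kg] = kg·s⁻².
Each option:
  A. kg·s⁻¹
  B. [kg·m²·s⁻³] / [kg·m²·s⁻¹] = s⁻²
  C. [s⁻¹] · [kg·m⁻¹·s⁻¹] = kg·m⁻¹·s⁻²
  D. N·m⁻¹ = kg·m·s⁻²·m⁻¹ = kg·s⁻²  ← same
  E. [kg·m²·s⁻³·A⁻¹] / [m²·s⁻¹] = kg·s⁻²·A⁻¹
Only D. matches kg·s⁻².

D.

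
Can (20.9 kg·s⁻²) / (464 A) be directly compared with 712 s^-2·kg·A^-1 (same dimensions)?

Yes

Dimensions:
  (20.9 kg·s⁻²) / (464 A):  [kg·s⁻²] / [A] = kg·s⁻²·A⁻¹
  712 s^-2·kg·A^-1:  kg·s⁻²·A⁻¹
Both are kg·s⁻²·A⁻¹, so they have the same dimensions and can be added.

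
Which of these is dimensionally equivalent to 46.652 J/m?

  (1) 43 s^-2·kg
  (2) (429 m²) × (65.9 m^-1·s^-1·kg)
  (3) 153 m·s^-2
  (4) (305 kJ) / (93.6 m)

(4)

Reference: J·m⁻¹ = N·m·m⁻¹ = kg·m·s⁻².
Each option:
  (1) kg·s⁻²
  (2) [m²] · [kg·m⁻¹·s⁻¹] = kg·m·s⁻¹
  (3) m·s⁻²
  (4) [kg·m²·s⁻²] / [m] = kg·m·s⁻²  ← same
Only (4) matches kg·m·s⁻².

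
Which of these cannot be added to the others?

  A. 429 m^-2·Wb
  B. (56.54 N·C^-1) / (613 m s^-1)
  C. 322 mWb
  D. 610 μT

Dimensions:
  A. Wb·m⁻² = V·s·m⁻² = kg·s⁻²·A⁻¹
  B. [kg·m·s⁻³·A⁻¹] / [m·s⁻¹] = kg·s⁻²·A⁻¹
  C. Wb = V·s = kg·m²·s⁻²·A⁻¹
  D. T = Wb·m⁻² = kg·s⁻²·A⁻¹
All reduce to kg·s⁻²·A⁻¹ except C., which is kg·m²·s⁻²·A⁻¹.

C.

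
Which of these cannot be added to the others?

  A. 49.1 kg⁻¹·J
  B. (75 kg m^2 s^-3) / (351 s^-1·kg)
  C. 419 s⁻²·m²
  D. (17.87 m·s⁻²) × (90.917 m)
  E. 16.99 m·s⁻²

Dimensions:
  A. J·kg⁻¹ = N·m·kg⁻¹ = m²·s⁻²
  B. [kg·m²·s⁻³] / [kg·s⁻¹] = m²·s⁻²
  C. m²·s⁻²
  D. [m·s⁻²] · [m] = m²·s⁻²
  E. m·s⁻²
All reduce to m²·s⁻² except E., which is m·s⁻².

E.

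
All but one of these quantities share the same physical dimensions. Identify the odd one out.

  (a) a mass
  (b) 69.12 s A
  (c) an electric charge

In SI base units:
  (a) [mass] = kg
  (b) s·A
  (c) [electric charge] = s·A
All reduce to s·A except (a), which is kg.

(a)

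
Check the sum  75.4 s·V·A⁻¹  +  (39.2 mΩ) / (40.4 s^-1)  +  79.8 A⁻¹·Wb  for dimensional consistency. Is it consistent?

Yes

In SI base units:
  75.4 s·V·A⁻¹:  V·s·A⁻¹ = J·C⁻¹·s·A⁻¹ = kg·m²·s⁻²·A⁻²
  (39.2 mΩ) / (40.4 s^-1):  [kg·m²·s⁻³·A⁻²] / [s⁻¹] = kg·m²·s⁻²·A⁻²
  79.8 A⁻¹·Wb:  Wb·A⁻¹ = V·s·A⁻¹ = kg·m²·s⁻²·A⁻²
Every term reduces to kg·m²·s⁻²·A⁻².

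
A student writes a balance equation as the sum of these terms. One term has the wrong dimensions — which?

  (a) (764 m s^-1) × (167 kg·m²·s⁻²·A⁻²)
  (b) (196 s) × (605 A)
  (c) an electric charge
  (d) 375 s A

Reduce each to base SI dimensions:
  (a) [m·s⁻¹] · [kg·m²·s⁻²·A⁻²] = kg·m³·s⁻³·A⁻²
  (b) [s] · [A] = s·A
  (c) [electric charge] = s·A
  (d) s·A
All reduce to s·A except (a), which is kg·m³·s⁻³·A⁻².

(a)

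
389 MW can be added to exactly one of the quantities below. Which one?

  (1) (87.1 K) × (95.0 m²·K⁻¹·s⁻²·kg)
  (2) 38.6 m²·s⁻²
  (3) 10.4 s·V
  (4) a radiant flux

(4)

Reference: W = J·s⁻¹ = kg·m²·s⁻³.
Each option:
  (1) [K] · [kg·m²·s⁻²·K⁻¹] = kg·m²·s⁻²
  (2) m²·s⁻²
  (3) V·s = J·C⁻¹·s = kg·m²·s⁻²·A⁻¹
  (4) [radiant flux] = kg·m²·s⁻³  ← same
Only (4) matches kg·m²·s⁻³.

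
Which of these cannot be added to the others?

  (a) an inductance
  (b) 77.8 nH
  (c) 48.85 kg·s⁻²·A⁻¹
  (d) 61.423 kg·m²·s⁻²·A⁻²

(c)

In SI base units:
  (a) [inductance] = kg·m²·s⁻²·A⁻²
  (b) H = V·s·A⁻¹ = kg·m²·s⁻²·A⁻²
  (c) kg·s⁻²·A⁻¹
  (d) kg·m²·s⁻²·A⁻²
All reduce to kg·m²·s⁻²·A⁻² except (c), which is kg·s⁻²·A⁻¹.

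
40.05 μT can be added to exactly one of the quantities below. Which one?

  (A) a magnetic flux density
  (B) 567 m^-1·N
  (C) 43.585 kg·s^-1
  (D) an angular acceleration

Reference: T = Wb·m⁻² = kg·s⁻²·A⁻¹.
Each option:
  (A) [magnetic flux density] = kg·s⁻²·A⁻¹  ← same
  (B) N·m⁻¹ = kg·m·s⁻²·m⁻¹ = kg·s⁻²
  (C) kg·s⁻¹
  (D) [angular acceleration] = s⁻²
Only (A) matches kg·s⁻²·A⁻¹.

(A)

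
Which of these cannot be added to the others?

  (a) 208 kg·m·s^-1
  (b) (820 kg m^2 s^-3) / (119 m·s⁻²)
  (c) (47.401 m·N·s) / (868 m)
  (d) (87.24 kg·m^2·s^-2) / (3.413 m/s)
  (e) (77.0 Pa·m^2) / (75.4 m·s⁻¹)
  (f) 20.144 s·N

Reduce each to base SI dimensions:
  (a) kg·m·s⁻¹
  (b) [kg·m²·s⁻³] / [m·s⁻²] = kg·m·s⁻¹
  (c) [kg·m²·s⁻¹] / [m] = kg·m·s⁻¹
  (d) [kg·m²·s⁻²] / [m·s⁻¹] = kg·m·s⁻¹
  (e) [kg·m·s⁻²] / [m·s⁻¹] = kg·s⁻¹
  (f) N·s = kg·m·s⁻²·s = kg·m·s⁻¹
All reduce to kg·m·s⁻¹ except (e), which is kg·s⁻¹.

(e)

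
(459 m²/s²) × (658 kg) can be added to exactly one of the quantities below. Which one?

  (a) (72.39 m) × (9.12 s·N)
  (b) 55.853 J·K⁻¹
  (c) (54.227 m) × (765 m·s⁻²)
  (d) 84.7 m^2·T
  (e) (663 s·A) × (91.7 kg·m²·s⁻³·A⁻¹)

Reference: [m²·s⁻²] · [kg] = kg·m²·s⁻².
Each option:
  (a) [m] · [kg·m·s⁻¹] = kg·m²·s⁻¹
  (b) J·K⁻¹ = N·m·K⁻¹ = kg·m²·s⁻²·K⁻¹
  (c) [m] · [m·s⁻²] = m²·s⁻²
  (d) T·m² = Wb·m⁻²·m² = kg·m²·s⁻²·A⁻¹
  (e) [s·A] · [kg·m²·s⁻³·A⁻¹] = kg·m²·s⁻²  ← same
Only (e) matches kg·m²·s⁻².

(e)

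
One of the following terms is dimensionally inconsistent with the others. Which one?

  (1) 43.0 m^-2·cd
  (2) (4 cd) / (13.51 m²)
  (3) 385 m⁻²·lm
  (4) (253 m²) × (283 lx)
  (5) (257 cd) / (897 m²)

(4)

In SI base units:
  (1) cd·m⁻² = m⁻²·cd
  (2) [cd] / [m²] = m⁻²·cd
  (3) lm·m⁻² = cd·m⁻² = m⁻²·cd
  (4) [m²] · [m⁻²·cd] = cd
  (5) [cd] / [m²] = m⁻²·cd
All reduce to m⁻²·cd except (4), which is cd.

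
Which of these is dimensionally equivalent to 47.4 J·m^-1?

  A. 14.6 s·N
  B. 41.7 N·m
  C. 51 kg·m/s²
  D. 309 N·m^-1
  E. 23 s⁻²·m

C.

Reference: J·m⁻¹ = N·m·m⁻¹ = kg·m·s⁻².
Each option:
  A. N·s = kg·m·s⁻²·s = kg·m·s⁻¹
  B. N·m = kg·m·s⁻²·m = kg·m²·s⁻²
  C. kg·m·s⁻²  ← same
  D. N·m⁻¹ = kg·m·s⁻²·m⁻¹ = kg·s⁻²
  E. m·s⁻²
Only C. matches kg·m·s⁻².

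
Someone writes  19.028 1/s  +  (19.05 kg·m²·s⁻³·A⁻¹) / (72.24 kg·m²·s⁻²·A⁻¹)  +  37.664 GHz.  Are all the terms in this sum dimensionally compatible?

Yes

Work out the base dimensions of each:
  19.028 1/s:  s⁻¹
  (19.05 kg·m²·s⁻³·A⁻¹) / (72.24 kg·m²·s⁻²·A⁻¹):  [kg·m²·s⁻³·A⁻¹] / [kg·m²·s⁻²·A⁻¹] = s⁻¹
  37.664 GHz:  Hz = s⁻¹
Every term reduces to s⁻¹.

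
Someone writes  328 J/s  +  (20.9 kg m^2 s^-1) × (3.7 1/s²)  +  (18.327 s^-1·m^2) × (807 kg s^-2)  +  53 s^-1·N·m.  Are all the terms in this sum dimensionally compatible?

Dimensions:
  328 J/s:  J·s⁻¹ = N·m·s⁻¹ = kg·m²·s⁻³
  (20.9 kg m^2 s^-1) × (3.7 1/s²):  [kg·m²·s⁻¹] · [s⁻²] = kg·m²·s⁻³
  (18.327 s^-1·m^2) × (807 kg s^-2):  [m²·s⁻¹] · [kg·s⁻²] = kg·m²·s⁻³
  53 s^-1·N·m:  N·m·s⁻¹ = kg·m·s⁻²·m·s⁻¹ = kg·m²·s⁻³
Every term reduces to kg·m²·s⁻³.

Yes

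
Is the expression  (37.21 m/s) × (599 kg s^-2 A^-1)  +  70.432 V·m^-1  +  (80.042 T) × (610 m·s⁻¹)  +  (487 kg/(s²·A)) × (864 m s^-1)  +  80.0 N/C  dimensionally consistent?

Work out the base dimensions of each:
  (37.21 m/s) × (599 kg s^-2 A^-1):  [m·s⁻¹] · [kg·s⁻²·A⁻¹] = kg·m·s⁻³·A⁻¹
  70.432 V·m^-1:  V·m⁻¹ = J·C⁻¹·m⁻¹ = kg·m·s⁻³·A⁻¹
  (80.042 T) × (610 m·s⁻¹):  [kg·s⁻²·A⁻¹] · [m·s⁻¹] = kg·m·s⁻³·A⁻¹
  (487 kg/(s²·A)) × (864 m s^-1):  [kg·s⁻²·A⁻¹] · [m·s⁻¹] = kg·m·s⁻³·A⁻¹
  80.0 N/C:  N·C⁻¹ = kg·m·s⁻²·(s·A)⁻¹ = kg·m·s⁻³·A⁻¹
Every term reduces to kg·m·s⁻³·A⁻¹.

Yes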